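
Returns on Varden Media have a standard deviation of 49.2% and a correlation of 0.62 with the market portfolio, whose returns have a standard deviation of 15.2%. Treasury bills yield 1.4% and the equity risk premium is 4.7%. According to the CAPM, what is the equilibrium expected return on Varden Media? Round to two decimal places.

β = ρ × σ_i / σ_m = 0.62 × 49.2% / 15.2% = 2.0068
E(R) = 1.4% + 2.0068 × 4.7% = 10.83%

10.83%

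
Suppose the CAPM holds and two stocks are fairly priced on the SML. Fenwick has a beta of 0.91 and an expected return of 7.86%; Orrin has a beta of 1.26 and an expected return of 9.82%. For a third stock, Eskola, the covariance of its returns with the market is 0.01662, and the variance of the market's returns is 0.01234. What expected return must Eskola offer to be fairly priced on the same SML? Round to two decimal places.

MRP = (9.82% − 7.86%) / (1.26 − 0.91) = 5.6000%
R_f = 7.86% − 0.91 × 5.6000% = 2.7640%
β_Eskola = Cov / Var(R_m) = 0.01662 / 0.01234 = 1.3468
E(R_Eskola) = R_f + β × MRP = 2.7640% + 1.3468 × 5.6000% = 10.31%

10.31%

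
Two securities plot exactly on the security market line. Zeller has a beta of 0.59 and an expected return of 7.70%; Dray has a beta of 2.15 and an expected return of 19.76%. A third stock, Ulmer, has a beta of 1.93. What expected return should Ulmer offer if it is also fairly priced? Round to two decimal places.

18.06%

MRP (SML slope) = (19.76% − 7.70%) / (2.15 − 0.59) = 12.06% / 1.56 = 7.7308%
R_f (intercept) = 7.70% − 0.59 × 7.7308% = 3.1388%
E(R_Ulmer) = R_f + β × MRP = 3.1388% + 1.93 × 7.7308% = 18.06%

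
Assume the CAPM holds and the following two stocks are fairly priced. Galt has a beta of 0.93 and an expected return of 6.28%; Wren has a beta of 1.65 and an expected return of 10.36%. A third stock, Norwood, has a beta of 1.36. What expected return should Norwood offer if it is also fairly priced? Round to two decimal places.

8.72%

MRP (SML slope) = (10.36% − 6.28%) / (1.65 − 0.93) = 4.08% / 0.72 = 5.6667%
R_f (intercept) = 6.28% − 0.93 × 5.6667% = 1.0100%
E(R_Norwood) = R_f + β × MRP = 1.0100% + 1.36 × 5.6667% = 8.72%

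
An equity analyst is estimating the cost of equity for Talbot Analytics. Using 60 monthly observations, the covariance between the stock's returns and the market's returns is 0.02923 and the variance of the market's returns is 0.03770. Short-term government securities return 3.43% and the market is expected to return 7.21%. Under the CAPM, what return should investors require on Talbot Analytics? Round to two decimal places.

6.36%

β = Cov(R_i, R_m) / Var(R_m) = 0.02923 / 0.03770 = 0.7753
MRP = 7.21% − 3.43% = 3.78%
E(R) = R_f + β × MRP = 3.43% + 0.7753 × 3.78% = 6.36%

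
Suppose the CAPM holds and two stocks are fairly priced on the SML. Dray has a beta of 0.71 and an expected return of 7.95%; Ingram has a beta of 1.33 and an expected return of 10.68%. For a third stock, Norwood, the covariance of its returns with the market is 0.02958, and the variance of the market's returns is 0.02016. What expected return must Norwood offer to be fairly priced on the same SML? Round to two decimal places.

11.28%

MRP = (10.68% − 7.95%) / (1.33 − 0.71) = 4.4032%
R_f = 7.95% − 0.71 × 4.4032% = 4.8237%
β_Norwood = Cov / Var(R_m) = 0.02958 / 0.02016 = 1.4673
E(R_Norwood) = R_f + β × MRP = 4.8237% + 1.4673 × 4.4032% = 11.28%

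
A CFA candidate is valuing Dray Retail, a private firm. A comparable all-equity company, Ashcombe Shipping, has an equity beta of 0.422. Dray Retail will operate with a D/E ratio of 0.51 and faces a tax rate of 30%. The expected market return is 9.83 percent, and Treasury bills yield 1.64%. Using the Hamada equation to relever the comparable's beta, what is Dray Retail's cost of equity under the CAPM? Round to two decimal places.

6.33%

β_L = β_U × [1 + (1 − t)(D/E)] = 0.422 × [1 + (1 − 0.30) × 0.51]
    = 0.422 × [1 + 0.70 × 0.51] = 0.422 × 1.3570 = 0.5727
MRP = 9.83% − 1.64% = 8.19%
E(R) = R_f + β_L × MRP = 1.64% + 0.5727 × 8.19% = 6.33%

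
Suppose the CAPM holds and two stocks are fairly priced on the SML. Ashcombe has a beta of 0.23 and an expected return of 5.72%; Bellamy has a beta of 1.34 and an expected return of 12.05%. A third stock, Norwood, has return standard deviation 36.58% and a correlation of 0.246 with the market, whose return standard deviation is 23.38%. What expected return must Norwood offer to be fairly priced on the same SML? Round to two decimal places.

MRP = (12.05% − 5.72%) / (1.34 − 0.23) = 5.7027%
R_f = 5.72% − 0.23 × 5.7027% = 4.4084%
β_Norwood = ρ·σ_i/σ_m = 0.246 × 36.58 / 23.38 = 0.3849
E(R_Norwood) = R_f + β × MRP = 4.4084% + 0.3849 × 5.7027% = 6.60%

6.60%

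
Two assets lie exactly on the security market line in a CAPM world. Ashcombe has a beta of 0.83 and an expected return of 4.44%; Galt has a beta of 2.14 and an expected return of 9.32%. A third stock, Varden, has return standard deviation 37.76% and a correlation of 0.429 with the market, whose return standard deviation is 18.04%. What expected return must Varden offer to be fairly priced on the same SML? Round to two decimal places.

4.69%

MRP = (9.32% − 4.44%) / (2.14 − 0.83) = 3.7252%
R_f = 4.44% − 0.83 × 3.7252% = 1.3481%
β_Varden = ρ·σ_i/σ_m = 0.429 × 37.76 / 18.04 = 0.8980
E(R_Varden) = R_f + β × MRP = 1.3481% + 0.8980 × 3.7252% = 4.69%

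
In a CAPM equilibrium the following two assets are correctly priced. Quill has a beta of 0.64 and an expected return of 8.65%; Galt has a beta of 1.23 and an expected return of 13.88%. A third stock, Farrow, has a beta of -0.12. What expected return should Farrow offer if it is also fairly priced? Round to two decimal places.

1.91%

MRP (SML slope) = (13.88% − 8.65%) / (1.23 − 0.64) = 5.23% / 0.59 = 8.8644%
R_f (intercept) = 8.65% − 0.64 × 8.8644% = 2.9768%
E(R_Farrow) = R_f + β × MRP = 2.9768% + -0.12 × 8.8644% = 1.91%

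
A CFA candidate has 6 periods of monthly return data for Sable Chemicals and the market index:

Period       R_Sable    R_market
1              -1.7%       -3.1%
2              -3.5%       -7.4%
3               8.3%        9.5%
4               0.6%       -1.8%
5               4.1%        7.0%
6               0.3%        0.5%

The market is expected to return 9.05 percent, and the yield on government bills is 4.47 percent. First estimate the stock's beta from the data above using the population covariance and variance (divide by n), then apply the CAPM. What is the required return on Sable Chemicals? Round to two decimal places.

7.43%

Mean R_i = (-1.7 − 3.5 + 8.3 + 0.6 + 4.1 + 0.3) / 6 = 1.3500%
Mean R_m = (-3.1 − 7.4 + 9.5 − 1.8 + 7.0 + 0.5) / 6 = 0.7833%
Σ(R_i − R̄_i)(R_m − R̄_m) = 131.4450  ⇒  Cov = 131.4450 / 6 = 21.9075
Σ(R_m − R̄_m)² = 203.4283  ⇒  Var(R_m) = 203.4283 / 6 = 33.9047
β = Cov / Var(R_m) = 21.9075 / 33.9047 = 0.6461
MRP = 9.05% − 4.47% = 4.58%
E(R) = R_f + β × MRP = 4.47% + 0.6461 × 4.58% = 7.43%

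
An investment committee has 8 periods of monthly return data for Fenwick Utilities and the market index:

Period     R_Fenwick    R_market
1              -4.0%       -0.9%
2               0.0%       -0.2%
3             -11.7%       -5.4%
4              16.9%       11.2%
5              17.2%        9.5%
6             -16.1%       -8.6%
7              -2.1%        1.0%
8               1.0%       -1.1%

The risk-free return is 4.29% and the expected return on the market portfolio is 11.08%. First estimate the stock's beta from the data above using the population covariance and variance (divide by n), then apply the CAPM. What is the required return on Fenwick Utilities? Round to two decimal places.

Mean R_i = (-4.0 + 0.0 − 11.7 + 16.9 + 17.2 − 16.1 − 2.1 + 1.0) / 8 = 0.1500%
Mean R_m = (-0.9 − 0.2 − 5.4 + 11.2 + 9.5 − 8.6 + 1.0 − 1.1) / 8 = 0.6875%
Σ(R_i − R̄_i)(R_m − R̄_m) = 553.8950  ⇒  Cov = 553.8950 / 8 = 69.2369
Σ(R_m − R̄_m)² = 318.0888  ⇒  Var(R_m) = 318.0888 / 8 = 39.7611
β = Cov / Var(R_m) = 69.2369 / 39.7611 = 1.7413
MRP = 11.08% − 4.29% = 6.79%
E(R) = R_f + β × MRP = 4.29% + 1.7413 × 6.79% = 16.11%

16.11%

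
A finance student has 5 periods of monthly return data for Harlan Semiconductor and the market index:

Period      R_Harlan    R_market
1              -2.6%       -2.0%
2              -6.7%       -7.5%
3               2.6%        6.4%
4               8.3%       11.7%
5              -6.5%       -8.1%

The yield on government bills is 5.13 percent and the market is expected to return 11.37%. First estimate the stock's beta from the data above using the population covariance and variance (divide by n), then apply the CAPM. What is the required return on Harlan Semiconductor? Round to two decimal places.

9.70%

Mean R_i = (-2.6 − 6.7 + 2.6 + 8.3 − 6.5) / 5 = -0.9800%
Mean R_m = (-2.0 − 7.5 + 6.4 + 11.7 − 8.1) / 5 = 0.1000%
Σ(R_i − R̄_i)(R_m − R̄_m) = 222.3400  ⇒  Cov = 222.3400 / 5 = 44.4680
Σ(R_m − R̄_m)² = 303.6600  ⇒  Var(R_m) = 303.6600 / 5 = 60.7320
β = Cov / Var(R_m) = 44.4680 / 60.7320 = 0.7322
MRP = 11.37% − 5.13% = 6.24%
E(R) = R_f + β × MRP = 5.13% + 0.7322 × 6.24% = 9.70%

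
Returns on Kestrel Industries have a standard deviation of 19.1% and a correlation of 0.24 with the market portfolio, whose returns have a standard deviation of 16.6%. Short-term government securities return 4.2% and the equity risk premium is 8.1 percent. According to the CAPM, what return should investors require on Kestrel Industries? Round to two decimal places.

β = ρ × σ_i / σ_m = 0.24 × 19.1% / 16.6% = 0.2761
E(R) = 4.2% + 0.2761 × 8.1% = 6.44%

6.44%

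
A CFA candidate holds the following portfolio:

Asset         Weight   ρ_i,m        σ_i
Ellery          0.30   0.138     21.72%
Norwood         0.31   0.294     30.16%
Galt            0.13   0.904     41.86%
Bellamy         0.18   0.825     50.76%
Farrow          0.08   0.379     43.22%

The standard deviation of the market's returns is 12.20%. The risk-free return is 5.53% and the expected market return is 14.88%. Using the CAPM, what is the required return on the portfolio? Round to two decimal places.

18.88%

β_Ellery = 0.138 × 21.72% / 12.20% = 0.2457
β_Norwood = 0.294 × 30.16% / 12.20% = 0.7268
β_Galt = 0.904 × 41.86% / 12.20% = 3.1018
β_Bellamy = 0.825 × 50.76% / 12.20% = 3.4325
β_Farrow = 0.379 × 43.22% / 12.20% = 1.3427
β_P = Σ w_i β_i = 0.30×0.2457 + 0.31×0.7268 + 0.13×3.1018 + 0.18×3.4325 + 0.08×1.3427 = 1.4275
MRP = 14.88% − 5.53% = 9.35%
E(R_P) = R_f + β_P × MRP = 5.53% + 1.4275 × 9.35% = 18.88%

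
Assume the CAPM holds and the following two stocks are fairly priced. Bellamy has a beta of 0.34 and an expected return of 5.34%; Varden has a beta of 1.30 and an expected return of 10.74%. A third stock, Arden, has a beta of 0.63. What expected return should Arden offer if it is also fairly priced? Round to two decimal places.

6.97%

MRP (SML slope) = (10.74% − 5.34%) / (1.30 − 0.34) = 5.40% / 0.96 = 5.6250%
R_f (intercept) = 5.34% − 0.34 × 5.6250% = 3.4275%
E(R_Arden) = R_f + β × MRP = 3.4275% + 0.63 × 5.6250% = 6.97%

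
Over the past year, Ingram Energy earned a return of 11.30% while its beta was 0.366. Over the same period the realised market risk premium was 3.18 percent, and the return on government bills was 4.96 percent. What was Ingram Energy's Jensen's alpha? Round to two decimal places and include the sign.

+5.18%

CAPM benchmark = R_f + β(R_m − R_f) = 4.96% + 0.366 × 3.18% = 6.12388%
α = actual − benchmark = 11.30% − 6.12388% = +5.18%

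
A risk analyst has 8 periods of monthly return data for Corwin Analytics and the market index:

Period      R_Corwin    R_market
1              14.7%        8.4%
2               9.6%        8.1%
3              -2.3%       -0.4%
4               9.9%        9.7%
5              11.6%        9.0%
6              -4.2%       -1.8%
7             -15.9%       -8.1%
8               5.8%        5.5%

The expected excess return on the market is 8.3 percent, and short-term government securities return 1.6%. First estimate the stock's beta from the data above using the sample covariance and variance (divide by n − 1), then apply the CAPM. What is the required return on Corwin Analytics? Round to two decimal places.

Mean R_i = (14.7 + 9.6 − 2.3 + 9.9 + 11.6 − 4.2 − 15.9 + 5.8) / 8 = 3.6500%
Mean R_m = (8.4 + 8.1 − 0.4 + 9.7 + 9.0 − 1.8 − 8.1 + 5.5) / 8 = 3.8000%
Σ(R_i − R̄_i)(R_m − R̄_m) = 459.8800  ⇒  Cov = 459.8800 / 7 = 65.6971
Σ(R_m − R̄_m)² = 295.0000  ⇒  Var(R_m) = 295.0000 / 7 = 42.1429
β = Cov / Var(R_m) = 65.6971 / 42.1429 = 1.5589
E(R) = R_f + β × MRP = 1.6% + 1.5589 × 8.3% = 14.54%

14.54%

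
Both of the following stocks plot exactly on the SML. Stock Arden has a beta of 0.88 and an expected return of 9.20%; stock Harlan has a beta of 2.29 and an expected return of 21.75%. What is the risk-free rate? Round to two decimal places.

1.37%

Both satisfy E(R) = R_f + β·MRP, so the slope of the SML is
MRP = (21.75% − 9.20%) / (2.29 − 0.88) = 12.55% / 1.41 = 8.9007%
R_f = E(R_Arden) − β_Arden·MRP = 9.20% − 0.88 × 8.9007% = 1.3674%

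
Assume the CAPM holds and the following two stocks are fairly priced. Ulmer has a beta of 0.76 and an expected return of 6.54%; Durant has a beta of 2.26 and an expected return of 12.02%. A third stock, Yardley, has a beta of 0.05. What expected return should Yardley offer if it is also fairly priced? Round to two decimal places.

MRP (SML slope) = (12.02% − 6.54%) / (2.26 − 0.76) = 5.48% / 1.50 = 3.6533%
R_f (intercept) = 6.54% − 0.76 × 3.6533% = 3.7635%
E(R_Yardley) = R_f + β × MRP = 3.7635% + 0.05 × 3.6533% = 3.95%

3.95%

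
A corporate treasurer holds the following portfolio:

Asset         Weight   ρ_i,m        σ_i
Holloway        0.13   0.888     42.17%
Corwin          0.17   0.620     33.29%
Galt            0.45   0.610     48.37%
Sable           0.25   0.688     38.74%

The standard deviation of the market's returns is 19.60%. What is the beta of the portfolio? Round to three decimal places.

1.445

β_Holloway = 0.888 × 42.17% / 19.60% = 1.9106
β_Corwin = 0.620 × 33.29% / 19.60% = 1.0531
β_Galt = 0.610 × 48.37% / 19.60% = 1.5054
β_Sable = 0.688 × 38.74% / 19.60% = 1.3599
β_P = Σ w_i β_i = 0.13×1.9106 + 0.17×1.0531 + 0.45×1.5054 + 0.25×1.3599 = 1.4448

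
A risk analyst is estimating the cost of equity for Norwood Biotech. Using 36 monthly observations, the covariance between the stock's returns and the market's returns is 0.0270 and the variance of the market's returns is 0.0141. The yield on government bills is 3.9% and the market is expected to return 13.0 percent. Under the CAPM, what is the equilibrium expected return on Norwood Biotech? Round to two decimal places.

β = Cov(R_i, R_m) / Var(R_m) = 0.0270 / 0.0141 = 1.9149
MRP = 13.0% − 3.9% = 9.10%
E(R) = R_f + β × MRP = 3.9% + 1.9149 × 9.1% = 21.33%

21.33%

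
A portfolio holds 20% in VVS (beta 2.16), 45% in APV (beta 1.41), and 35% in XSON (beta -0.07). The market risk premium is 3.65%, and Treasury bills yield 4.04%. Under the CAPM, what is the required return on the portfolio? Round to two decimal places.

β_P = Σ w_i β_i = 0.20×2.16 + 0.45×1.41 + 0.35×-0.07 = 1.0420
E(R_P) = R_f + β_P × MRP = 4.04% + 1.0420 × 3.65% = 7.84%

7.84%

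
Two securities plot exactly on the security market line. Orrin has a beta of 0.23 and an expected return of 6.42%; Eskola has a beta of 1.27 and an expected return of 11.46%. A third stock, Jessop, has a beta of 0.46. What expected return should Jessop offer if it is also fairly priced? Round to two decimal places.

MRP (SML slope) = (11.46% − 6.42%) / (1.27 − 0.23) = 5.04% / 1.04 = 4.8462%
R_f (intercept) = 6.42% − 0.23 × 4.8462% = 5.3054%
E(R_Jessop) = R_f + β × MRP = 5.3054% + 0.46 × 4.8462% = 7.53%

7.53%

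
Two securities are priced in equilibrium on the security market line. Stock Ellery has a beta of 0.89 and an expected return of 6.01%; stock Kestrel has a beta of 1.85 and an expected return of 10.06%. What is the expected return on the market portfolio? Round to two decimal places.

6.47%

Both satisfy E(R) = R_f + β·MRP, so the slope of the SML is
MRP = (10.06% − 6.01%) / (1.85 − 0.89) = 4.05% / 0.96 = 4.2188%
R_f = E(R_Ellery) − β_Ellery·MRP = 6.01% − 0.89 × 4.2188% = 2.2553%
E(R_m) = R_f + MRP = 2.2553% + 4.2188% = 6.47%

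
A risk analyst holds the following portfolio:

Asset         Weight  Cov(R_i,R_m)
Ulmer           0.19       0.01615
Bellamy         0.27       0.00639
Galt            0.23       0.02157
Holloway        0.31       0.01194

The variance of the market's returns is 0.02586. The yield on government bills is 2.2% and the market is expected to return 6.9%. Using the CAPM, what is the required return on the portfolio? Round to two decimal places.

β_Ulmer = 0.01615 / 0.02586 = 0.6245
β_Bellamy = 0.00639 / 0.02586 = 0.2471
β_Galt = 0.02157 / 0.02586 = 0.8341
β_Holloway = 0.01194 / 0.02586 = 0.4617
β_P = Σ w_i β_i = 0.19×0.6245 + 0.27×0.2471 + 0.23×0.8341 + 0.31×0.4617 = 0.5203
MRP = 6.9% − 2.2% = 4.70%
E(R_P) = R_f + β_P × MRP = 2.2% + 0.5203 × 4.7% = 4.65%

4.65%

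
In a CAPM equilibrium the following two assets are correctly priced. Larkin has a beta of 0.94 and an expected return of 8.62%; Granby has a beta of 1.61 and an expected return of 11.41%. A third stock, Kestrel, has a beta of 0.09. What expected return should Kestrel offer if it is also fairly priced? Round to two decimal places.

MRP (SML slope) = (11.41% − 8.62%) / (1.61 − 0.94) = 2.79% / 0.67 = 4.1642%
R_f (intercept) = 8.62% − 0.94 × 4.1642% = 4.7057%
E(R_Kestrel) = R_f + β × MRP = 4.7057% + 0.09 × 4.1642% = 5.08%

5.08%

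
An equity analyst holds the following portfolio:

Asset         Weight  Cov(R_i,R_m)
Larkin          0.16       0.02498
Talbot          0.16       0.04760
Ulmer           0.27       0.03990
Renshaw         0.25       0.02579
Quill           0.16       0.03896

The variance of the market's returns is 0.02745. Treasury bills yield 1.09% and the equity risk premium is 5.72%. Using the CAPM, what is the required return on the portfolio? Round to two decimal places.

β_Larkin = 0.02498 / 0.02745 = 0.9100
β_Talbot = 0.04760 / 0.02745 = 1.7341
β_Ulmer = 0.03990 / 0.02745 = 1.4536
β_Renshaw = 0.02579 / 0.02745 = 0.9395
β_Quill = 0.03896 / 0.02745 = 1.4193
β_P = Σ w_i β_i = 0.16×0.9100 + 0.16×1.7341 + 0.27×1.4536 + 0.25×0.9395 + 0.16×1.4193 = 1.2775
E(R_P) = R_f + β_P × MRP = 1.09% + 1.2775 × 5.72% = 8.40%

8.40%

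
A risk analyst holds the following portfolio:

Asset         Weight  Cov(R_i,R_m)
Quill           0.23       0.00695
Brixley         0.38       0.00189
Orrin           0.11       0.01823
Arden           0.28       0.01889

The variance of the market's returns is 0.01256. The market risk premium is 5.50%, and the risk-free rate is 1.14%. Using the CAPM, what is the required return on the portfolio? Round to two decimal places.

5.35%

β_Quill = 0.00695 / 0.01256 = 0.5533
β_Brixley = 0.00189 / 0.01256 = 0.1505
β_Orrin = 0.01823 / 0.01256 = 1.4514
β_Arden = 0.01889 / 0.01256 = 1.5040
β_P = Σ w_i β_i = 0.23×0.5533 + 0.38×0.1505 + 0.11×1.4514 + 0.28×1.5040 = 0.7652
E(R_P) = R_f + β_P × MRP = 1.14% + 0.7652 × 5.50% = 5.35%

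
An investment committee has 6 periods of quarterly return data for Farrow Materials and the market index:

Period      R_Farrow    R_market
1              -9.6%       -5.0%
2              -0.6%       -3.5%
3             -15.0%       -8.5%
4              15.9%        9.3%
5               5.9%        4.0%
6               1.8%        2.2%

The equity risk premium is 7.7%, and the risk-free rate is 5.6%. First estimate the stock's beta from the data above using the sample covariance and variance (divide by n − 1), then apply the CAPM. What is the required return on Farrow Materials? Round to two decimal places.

18.14%

Mean R_i = (-9.6 − 0.6 − 15.0 + 15.9 + 5.9 + 1.8) / 6 = -0.2667%
Mean R_m = (-5.0 − 3.5 − 8.5 + 9.3 + 4.0 + 2.2) / 6 = -0.2500%
Σ(R_i − R̄_i)(R_m − R̄_m) = 352.6300  ⇒  Cov = 352.6300 / 5 = 70.5260
Σ(R_m − R̄_m)² = 216.4550  ⇒  Var(R_m) = 216.4550 / 5 = 43.2910
β = Cov / Var(R_m) = 70.5260 / 43.2910 = 1.6291
E(R) = R_f + β × MRP = 5.6% + 1.6291 × 7.7% = 18.14%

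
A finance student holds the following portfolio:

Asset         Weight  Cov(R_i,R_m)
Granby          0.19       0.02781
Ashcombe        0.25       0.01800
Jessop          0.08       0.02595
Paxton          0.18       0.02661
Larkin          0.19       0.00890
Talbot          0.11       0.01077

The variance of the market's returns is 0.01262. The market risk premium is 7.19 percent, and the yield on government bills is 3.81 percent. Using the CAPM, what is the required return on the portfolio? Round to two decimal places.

14.93%

β_Granby = 0.02781 / 0.01262 = 2.2036
β_Ashcombe = 0.01800 / 0.01262 = 1.4263
β_Jessop = 0.02595 / 0.01262 = 2.0563
β_Paxton = 0.02661 / 0.01262 = 2.1086
β_Larkin = 0.00890 / 0.01262 = 0.7052
β_Talbot = 0.01077 / 0.01262 = 0.8534
β_P = Σ w_i β_i = 0.19×2.2036 + 0.25×1.4263 + 0.08×2.0563 + 0.18×2.1086 + 0.19×0.7052 + 0.11×0.8534 = 1.5472
E(R_P) = R_f + β_P × MRP = 3.81% + 1.5472 × 7.19% = 14.93%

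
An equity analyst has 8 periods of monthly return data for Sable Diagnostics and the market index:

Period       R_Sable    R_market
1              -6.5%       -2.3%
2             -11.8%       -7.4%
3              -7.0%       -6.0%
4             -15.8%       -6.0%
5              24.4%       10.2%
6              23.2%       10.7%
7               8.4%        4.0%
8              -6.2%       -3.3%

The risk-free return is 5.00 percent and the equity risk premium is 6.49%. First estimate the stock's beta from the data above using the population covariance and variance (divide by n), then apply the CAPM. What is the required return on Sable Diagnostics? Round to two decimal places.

18.59%

Mean R_i = (-6.5 − 11.8 − 7.0 − 15.8 + 24.4 + 23.2 + 8.4 − 6.2) / 8 = 1.0875%
Mean R_m = (-2.3 − 7.4 − 6.0 − 6.0 + 10.2 + 10.7 + 4.0 − 3.3) / 8 = -0.0125%
Σ(R_i − R̄_i)(R_m − R̄_m) = 790.3588  ⇒  Cov = 790.3588 / 8 = 98.7949
Σ(R_m − R̄_m)² = 377.4688  ⇒  Var(R_m) = 377.4688 / 8 = 47.1836
β = Cov / Var(R_m) = 98.7949 / 47.1836 = 2.0938
E(R) = R_f + β × MRP = 5.00% + 2.0938 × 6.49% = 18.59%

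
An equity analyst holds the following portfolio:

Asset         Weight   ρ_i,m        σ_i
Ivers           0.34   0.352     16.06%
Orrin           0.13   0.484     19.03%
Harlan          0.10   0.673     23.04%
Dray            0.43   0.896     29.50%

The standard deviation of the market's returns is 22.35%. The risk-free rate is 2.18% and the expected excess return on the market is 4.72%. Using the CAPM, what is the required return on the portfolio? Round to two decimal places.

5.57%

β_Ivers = 0.352 × 16.06% / 22.35% = 0.2529
β_Orrin = 0.484 × 19.03% / 22.35% = 0.4121
β_Harlan = 0.673 × 23.04% / 22.35% = 0.6938
β_Dray = 0.896 × 29.50% / 22.35% = 1.1826
β_P = Σ w_i β_i = 0.34×0.2529 + 0.13×0.4121 + 0.10×0.6938 + 0.43×1.1826 = 0.7175
E(R_P) = R_f + β_P × MRP = 2.18% + 0.7175 × 4.72% = 5.57%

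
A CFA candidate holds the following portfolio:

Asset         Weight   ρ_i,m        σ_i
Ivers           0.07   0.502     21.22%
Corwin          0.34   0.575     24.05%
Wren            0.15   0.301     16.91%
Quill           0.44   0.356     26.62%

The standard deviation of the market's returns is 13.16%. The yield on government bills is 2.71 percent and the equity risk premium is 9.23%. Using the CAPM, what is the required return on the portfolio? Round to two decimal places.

9.99%

β_Ivers = 0.502 × 21.22% / 13.16% = 0.8095
β_Corwin = 0.575 × 24.05% / 13.16% = 1.0508
β_Wren = 0.301 × 16.91% / 13.16% = 0.3868
β_Quill = 0.356 × 26.62% / 13.16% = 0.7201
β_P = Σ w_i β_i = 0.07×0.8095 + 0.34×1.0508 + 0.15×0.3868 + 0.44×0.7201 = 0.7888
E(R_P) = R_f + β_P × MRP = 2.71% + 0.7888 × 9.23% = 9.99%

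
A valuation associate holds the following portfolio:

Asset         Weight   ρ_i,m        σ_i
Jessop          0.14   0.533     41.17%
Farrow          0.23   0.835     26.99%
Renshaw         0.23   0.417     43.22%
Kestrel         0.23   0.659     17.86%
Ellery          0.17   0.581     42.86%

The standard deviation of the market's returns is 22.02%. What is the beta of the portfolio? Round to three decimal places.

0.878

β_Jessop = 0.533 × 41.17% / 22.02% = 0.9965
β_Farrow = 0.835 × 26.99% / 22.02% = 1.0235
β_Renshaw = 0.417 × 43.22% / 22.02% = 0.8185
β_Kestrel = 0.659 × 17.86% / 22.02% = 0.5345
β_Ellery = 0.581 × 42.86% / 22.02% = 1.1309
β_P = Σ w_i β_i = 0.14×0.9965 + 0.23×1.0235 + 0.23×0.8185 + 0.23×0.5345 + 0.17×1.1309 = 0.8784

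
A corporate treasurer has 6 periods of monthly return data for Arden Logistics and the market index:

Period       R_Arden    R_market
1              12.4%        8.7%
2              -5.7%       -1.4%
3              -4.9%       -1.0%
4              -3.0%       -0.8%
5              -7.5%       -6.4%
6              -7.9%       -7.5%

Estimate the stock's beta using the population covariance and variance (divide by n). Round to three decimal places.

1.258

Mean R_i = (12.4 − 5.7 − 4.9 − 3.0 − 7.5 − 7.9) / 6 = -2.7667%
Mean R_m = (8.7 − 1.4 − 1.0 − 0.8 − 6.4 − 7.5) / 6 = -1.4000%
Σ(R_i − R̄_i)(R_m − R̄_m) = 207.1700  ⇒  Cov = 207.1700 / 6 = 34.5283
Σ(R_m − R̄_m)² = 164.7400  ⇒  Var(R_m) = 164.7400 / 6 = 27.4567
β = Cov / Var(R_m) = 34.5283 / 27.4567 = 1.2576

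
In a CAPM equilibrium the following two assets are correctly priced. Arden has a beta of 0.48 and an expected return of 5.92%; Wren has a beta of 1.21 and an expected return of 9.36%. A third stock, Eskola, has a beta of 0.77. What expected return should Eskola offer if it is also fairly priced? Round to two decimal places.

MRP (SML slope) = (9.36% − 5.92%) / (1.21 − 0.48) = 3.44% / 0.73 = 4.7123%
R_f (intercept) = 5.92% − 0.48 × 4.7123% = 3.6581%
E(R_Eskola) = R_f + β × MRP = 3.6581% + 0.77 × 4.7123% = 7.29%

7.29%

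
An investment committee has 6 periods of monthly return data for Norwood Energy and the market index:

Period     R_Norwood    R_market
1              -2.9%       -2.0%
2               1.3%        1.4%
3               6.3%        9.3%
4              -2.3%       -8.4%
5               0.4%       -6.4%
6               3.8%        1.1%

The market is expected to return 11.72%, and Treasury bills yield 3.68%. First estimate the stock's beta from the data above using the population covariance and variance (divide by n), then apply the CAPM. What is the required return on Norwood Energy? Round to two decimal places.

7.39%

Mean R_i = (-2.9 + 1.3 + 6.3 − 2.3 + 0.4 + 3.8) / 6 = 1.1000%
Mean R_m = (-2.0 + 1.4 + 9.3 − 8.4 − 6.4 + 1.1) / 6 = -0.8333%
Σ(R_i − R̄_i)(R_m − R̄_m) = 92.6500  ⇒  Cov = 92.6500 / 6 = 15.4417
Σ(R_m − R̄_m)² = 201.0133  ⇒  Var(R_m) = 201.0133 / 6 = 33.5022
β = Cov / Var(R_m) = 15.4417 / 33.5022 = 0.4609
MRP = 11.72% − 3.68% = 8.04%
E(R) = R_f + β × MRP = 3.68% + 0.4609 × 8.04% = 7.39%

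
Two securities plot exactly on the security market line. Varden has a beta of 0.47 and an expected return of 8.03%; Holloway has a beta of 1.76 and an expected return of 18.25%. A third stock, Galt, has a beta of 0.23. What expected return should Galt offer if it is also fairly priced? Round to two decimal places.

6.13%

MRP (SML slope) = (18.25% − 8.03%) / (1.76 − 0.47) = 10.22% / 1.29 = 7.9225%
R_f (intercept) = 8.03% − 0.47 × 7.9225% = 4.3064%
E(R_Galt) = R_f + β × MRP = 4.3064% + 0.23 × 7.9225% = 6.13%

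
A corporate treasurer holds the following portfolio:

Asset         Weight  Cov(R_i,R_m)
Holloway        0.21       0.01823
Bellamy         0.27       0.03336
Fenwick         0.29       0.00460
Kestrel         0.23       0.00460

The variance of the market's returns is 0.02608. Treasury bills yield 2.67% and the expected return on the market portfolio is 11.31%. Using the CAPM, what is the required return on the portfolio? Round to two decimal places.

7.71%

β_Holloway = 0.01823 / 0.02608 = 0.6990
β_Bellamy = 0.03336 / 0.02608 = 1.2791
β_Fenwick = 0.00460 / 0.02608 = 0.1764
β_Kestrel = 0.00460 / 0.02608 = 0.1764
β_P = Σ w_i β_i = 0.21×0.6990 + 0.27×1.2791 + 0.29×0.1764 + 0.23×0.1764 = 0.5839
MRP = 11.31% − 2.67% = 8.64%
E(R_P) = R_f + β_P × MRP = 2.67% + 0.5839 × 8.64% = 7.71%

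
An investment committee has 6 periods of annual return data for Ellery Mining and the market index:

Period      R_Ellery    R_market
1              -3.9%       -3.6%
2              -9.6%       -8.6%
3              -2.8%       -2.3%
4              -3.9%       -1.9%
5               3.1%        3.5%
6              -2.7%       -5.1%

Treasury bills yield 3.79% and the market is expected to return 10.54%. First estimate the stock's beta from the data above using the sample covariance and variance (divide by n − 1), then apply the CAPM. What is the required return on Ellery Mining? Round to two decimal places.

Mean R_i = (-3.9 − 9.6 − 2.8 − 3.9 + 3.1 − 2.7) / 6 = -3.3000%
Mean R_m = (-3.6 − 8.6 − 2.3 − 1.9 + 3.5 − 5.1) / 6 = -3.0000%
Σ(R_i − R̄_i)(R_m − R̄_m) = 75.6700  ⇒  Cov = 75.6700 / 5 = 15.1340
Σ(R_m − R̄_m)² = 80.0800  ⇒  Var(R_m) = 80.0800 / 5 = 16.0160
β = Cov / Var(R_m) = 15.1340 / 16.0160 = 0.9449
MRP = 10.54% − 3.79% = 6.75%
E(R) = R_f + β × MRP = 3.79% + 0.9449 × 6.75% = 10.17%

10.17%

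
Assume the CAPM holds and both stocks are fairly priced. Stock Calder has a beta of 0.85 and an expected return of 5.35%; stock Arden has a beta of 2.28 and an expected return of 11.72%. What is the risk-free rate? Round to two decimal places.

Both satisfy E(R) = R_f + β·MRP, so the slope of the SML is
MRP = (11.72% − 5.35%) / (2.28 − 0.85) = 6.37% / 1.43 = 4.4545%
R_f = E(R_Calder) − β_Calder·MRP = 5.35% − 0.85 × 4.4545% = 1.5637%

1.56%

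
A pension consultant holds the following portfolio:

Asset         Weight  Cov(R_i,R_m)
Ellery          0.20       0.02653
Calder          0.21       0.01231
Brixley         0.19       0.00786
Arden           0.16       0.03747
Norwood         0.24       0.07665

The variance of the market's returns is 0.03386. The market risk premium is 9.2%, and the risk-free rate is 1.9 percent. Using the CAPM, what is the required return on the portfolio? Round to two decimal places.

β_Ellery = 0.02653 / 0.03386 = 0.7835
β_Calder = 0.01231 / 0.03386 = 0.3636
β_Brixley = 0.00786 / 0.03386 = 0.2321
β_Arden = 0.03747 / 0.03386 = 1.1066
β_Norwood = 0.07665 / 0.03386 = 2.2637
β_P = Σ w_i β_i = 0.20×0.7835 + 0.21×0.3636 + 0.19×0.2321 + 0.16×1.1066 + 0.24×2.2637 = 0.9975
E(R_P) = R_f + β_P × MRP = 1.9% + 0.9975 × 9.2% = 11.08%

11.08%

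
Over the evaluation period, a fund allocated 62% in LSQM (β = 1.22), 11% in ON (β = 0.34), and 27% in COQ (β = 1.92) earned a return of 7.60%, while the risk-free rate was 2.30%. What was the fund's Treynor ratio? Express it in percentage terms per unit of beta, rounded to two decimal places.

4.04%

β_P = 0.62×1.22 + 0.11×0.34 + 0.27×1.92 = 1.3122
Treynor = (R_P − R_f) / β_P = (7.60% − 2.30%) / 1.3122 = 5.30% / 1.3122 = 4.04%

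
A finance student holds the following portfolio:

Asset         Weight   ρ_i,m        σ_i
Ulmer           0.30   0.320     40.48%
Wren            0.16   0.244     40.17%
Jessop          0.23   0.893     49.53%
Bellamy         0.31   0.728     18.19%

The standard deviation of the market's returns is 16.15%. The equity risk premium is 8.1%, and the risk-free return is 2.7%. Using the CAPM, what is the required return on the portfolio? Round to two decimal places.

12.60%

β_Ulmer = 0.320 × 40.48% / 16.15% = 0.8021
β_Wren = 0.244 × 40.17% / 16.15% = 0.6069
β_Jessop = 0.893 × 49.53% / 16.15% = 2.7387
β_Bellamy = 0.728 × 18.19% / 16.15% = 0.8200
β_P = Σ w_i β_i = 0.30×0.8021 + 0.16×0.6069 + 0.23×2.7387 + 0.31×0.8200 = 1.2218
E(R_P) = R_f + β_P × MRP = 2.7% + 1.2218 × 8.1% = 12.60%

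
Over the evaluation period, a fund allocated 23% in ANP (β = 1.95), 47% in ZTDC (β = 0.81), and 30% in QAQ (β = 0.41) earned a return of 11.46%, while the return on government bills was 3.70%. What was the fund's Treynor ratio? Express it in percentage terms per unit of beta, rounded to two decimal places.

8.15%

β_P = 0.23×1.95 + 0.47×0.81 + 0.30×0.41 = 0.9522
Treynor = (R_P − R_f) / β_P = (11.46% − 3.70%) / 0.9522 = 7.76% / 0.9522 = 8.15%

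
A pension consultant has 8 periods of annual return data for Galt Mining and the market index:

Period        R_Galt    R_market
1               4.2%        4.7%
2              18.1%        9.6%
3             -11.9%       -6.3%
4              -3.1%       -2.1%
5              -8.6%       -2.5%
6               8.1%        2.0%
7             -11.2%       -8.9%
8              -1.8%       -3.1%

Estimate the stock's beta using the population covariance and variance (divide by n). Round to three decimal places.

Mean R_i = (4.2 + 18.1 − 11.9 − 3.1 − 8.6 + 8.1 − 11.2 − 1.8) / 8 = -0.7750%
Mean R_m = (4.7 + 9.6 − 6.3 − 2.1 − 2.5 + 2.0 − 8.9 − 3.1) / 8 = -0.8250%
Σ(R_i − R̄_i)(R_m − R̄_m) = 412.8250  ⇒  Cov = 412.8250 / 8 = 51.6031
Σ(R_m − R̄_m)² = 251.9750  ⇒  Var(R_m) = 251.9750 / 8 = 31.4969
β = Cov / Var(R_m) = 51.6031 / 31.4969 = 1.6384

1.638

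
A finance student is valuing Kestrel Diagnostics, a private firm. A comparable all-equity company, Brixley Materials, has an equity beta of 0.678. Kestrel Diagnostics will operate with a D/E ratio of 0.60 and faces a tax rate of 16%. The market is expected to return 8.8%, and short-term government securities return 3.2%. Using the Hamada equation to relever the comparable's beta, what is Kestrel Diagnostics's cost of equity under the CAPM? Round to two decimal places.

β_L = β_U × [1 + (1 − t)(D/E)] = 0.678 × [1 + (1 − 0.16) × 0.60]
    = 0.678 × [1 + 0.84 × 0.60] = 0.678 × 1.5040 = 1.0197
MRP = 8.8% − 3.2% = 5.60%
E(R) = R_f + β_L × MRP = 3.2% + 1.0197 × 5.6% = 8.91%

8.91%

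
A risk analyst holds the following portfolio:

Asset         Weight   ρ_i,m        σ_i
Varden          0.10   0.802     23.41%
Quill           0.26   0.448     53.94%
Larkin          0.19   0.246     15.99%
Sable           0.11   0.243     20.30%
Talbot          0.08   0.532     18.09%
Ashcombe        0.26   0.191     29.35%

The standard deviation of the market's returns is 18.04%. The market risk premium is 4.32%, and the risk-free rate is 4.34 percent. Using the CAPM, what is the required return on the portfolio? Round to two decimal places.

7.14%

β_Varden = 0.802 × 23.41% / 18.04% = 1.0407
β_Quill = 0.448 × 53.94% / 18.04% = 1.3395
β_Larkin = 0.246 × 15.99% / 18.04% = 0.2180
β_Sable = 0.243 × 20.30% / 18.04% = 0.2734
β_Talbot = 0.532 × 18.09% / 18.04% = 0.5335
β_Ashcombe = 0.191 × 29.35% / 18.04% = 0.3107
β_P = Σ w_i β_i = 0.10×1.0407 + 0.26×1.3395 + 0.19×0.2180 + 0.11×0.2734 + 0.08×0.5335 + 0.26×0.3107 = 0.6473
E(R_P) = R_f + β_P × MRP = 4.34% + 0.6473 × 4.32% = 7.14%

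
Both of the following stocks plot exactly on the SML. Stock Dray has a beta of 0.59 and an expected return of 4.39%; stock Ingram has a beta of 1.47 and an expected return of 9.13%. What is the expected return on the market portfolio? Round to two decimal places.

6.60%

Both satisfy E(R) = R_f + β·MRP, so the slope of the SML is
MRP = (9.13% − 4.39%) / (1.47 − 0.59) = 4.74% / 0.88 = 5.3864%
R_f = E(R_Dray) − β_Dray·MRP = 4.39% − 0.59 × 5.3864% = 1.2120%
E(R_m) = R_f + MRP = 1.2120% + 5.3864% = 6.60%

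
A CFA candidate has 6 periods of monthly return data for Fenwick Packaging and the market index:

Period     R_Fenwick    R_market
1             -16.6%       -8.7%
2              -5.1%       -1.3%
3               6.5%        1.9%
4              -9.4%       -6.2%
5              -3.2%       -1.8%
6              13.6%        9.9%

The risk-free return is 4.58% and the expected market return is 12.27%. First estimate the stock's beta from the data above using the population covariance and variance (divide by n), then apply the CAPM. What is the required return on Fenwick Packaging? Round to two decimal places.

17.05%

Mean R_i = (-16.6 − 5.1 + 6.5 − 9.4 − 3.2 + 13.6) / 6 = -2.3667%
Mean R_m = (-8.7 − 1.3 + 1.9 − 6.2 − 1.8 + 9.9) / 6 = -1.0333%
Σ(R_i − R̄_i)(R_m − R̄_m) = 347.4067  ⇒  Cov = 347.4067 / 6 = 57.9011
Σ(R_m − R̄_m)² = 214.2733  ⇒  Var(R_m) = 214.2733 / 6 = 35.7122
β = Cov / Var(R_m) = 57.9011 / 35.7122 = 1.6213
MRP = 12.27% − 4.58% = 7.69%
E(R) = R_f + β × MRP = 4.58% + 1.6213 × 7.69% = 17.05%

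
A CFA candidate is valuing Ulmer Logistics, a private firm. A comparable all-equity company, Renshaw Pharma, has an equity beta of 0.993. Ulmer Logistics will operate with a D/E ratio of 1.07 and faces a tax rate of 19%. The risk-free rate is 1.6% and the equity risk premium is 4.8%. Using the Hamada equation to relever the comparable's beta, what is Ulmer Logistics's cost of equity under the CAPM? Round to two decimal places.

10.50%

β_L = β_U × [1 + (1 − t)(D/E)] = 0.993 × [1 + (1 − 0.19) × 1.07]
    = 0.993 × [1 + 0.81 × 1.07] = 0.993 × 1.8667 = 1.8536
E(R) = R_f + β_L × MRP = 1.6% + 1.8536 × 4.8% = 10.50%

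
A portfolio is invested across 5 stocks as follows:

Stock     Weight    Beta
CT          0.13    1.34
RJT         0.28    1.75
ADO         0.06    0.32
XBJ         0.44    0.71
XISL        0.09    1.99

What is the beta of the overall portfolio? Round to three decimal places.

β_P = Σ w_i β_i = 0.13×1.34 + 0.28×1.75 + 0.06×0.32 + 0.44×0.71 + 0.09×1.99 = 1.1749

1.175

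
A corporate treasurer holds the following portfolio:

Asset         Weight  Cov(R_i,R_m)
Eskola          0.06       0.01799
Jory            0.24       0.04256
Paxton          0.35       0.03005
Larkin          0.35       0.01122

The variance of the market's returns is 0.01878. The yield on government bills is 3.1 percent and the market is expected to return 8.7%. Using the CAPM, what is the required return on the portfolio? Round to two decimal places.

β_Eskola = 0.01799 / 0.01878 = 0.9579
β_Jory = 0.04256 / 0.01878 = 2.2662
β_Paxton = 0.03005 / 0.01878 = 1.6001
β_Larkin = 0.01122 / 0.01878 = 0.5974
β_P = Σ w_i β_i = 0.06×0.9579 + 0.24×2.2662 + 0.35×1.6001 + 0.35×0.5974 = 1.3705
MRP = 8.7% − 3.1% = 5.60%
E(R_P) = R_f + β_P × MRP = 3.1% + 1.3705 × 5.6% = 10.77%

10.77%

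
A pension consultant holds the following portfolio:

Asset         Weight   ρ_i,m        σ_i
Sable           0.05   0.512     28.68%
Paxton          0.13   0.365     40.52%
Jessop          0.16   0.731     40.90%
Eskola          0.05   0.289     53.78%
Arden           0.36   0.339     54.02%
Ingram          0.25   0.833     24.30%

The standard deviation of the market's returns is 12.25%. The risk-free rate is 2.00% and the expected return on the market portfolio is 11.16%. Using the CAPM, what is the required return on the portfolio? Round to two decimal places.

16.86%

β_Sable = 0.512 × 28.68% / 12.25% = 1.1987
β_Paxton = 0.365 × 40.52% / 12.25% = 1.2073
β_Jessop = 0.731 × 40.90% / 12.25% = 2.4406
β_Eskola = 0.289 × 53.78% / 12.25% = 1.2688
β_Arden = 0.339 × 54.02% / 12.25% = 1.4949
β_Ingram = 0.833 × 24.30% / 12.25% = 1.6524
β_P = Σ w_i β_i = 0.05×1.1987 + 0.13×1.2073 + 0.16×2.4406 + 0.05×1.2688 + 0.36×1.4949 + 0.25×1.6524 = 1.6221
MRP = 11.16% − 2.00% = 9.16%
E(R_P) = R_f + β_P × MRP = 2.00% + 1.6221 × 9.16% = 16.86%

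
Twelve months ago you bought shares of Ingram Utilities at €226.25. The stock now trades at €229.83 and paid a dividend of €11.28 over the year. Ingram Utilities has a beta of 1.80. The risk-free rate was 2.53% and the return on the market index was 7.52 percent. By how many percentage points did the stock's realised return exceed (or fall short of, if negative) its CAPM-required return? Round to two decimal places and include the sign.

Realised HPR = (P1 + D1 − P0) / P0 = (229.83 + 11.28 − 226.25) / 226.25 = 14.86 / 226.25 = 6.5680%
MRP = 7.52% − 2.53% = 4.99%
CAPM required = R_f + β·MRP = 2.53% + 1.80 × 4.99% = 11.5120%
α = realised − required = 6.5680% − 11.5120% = -4.94%

-4.94%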